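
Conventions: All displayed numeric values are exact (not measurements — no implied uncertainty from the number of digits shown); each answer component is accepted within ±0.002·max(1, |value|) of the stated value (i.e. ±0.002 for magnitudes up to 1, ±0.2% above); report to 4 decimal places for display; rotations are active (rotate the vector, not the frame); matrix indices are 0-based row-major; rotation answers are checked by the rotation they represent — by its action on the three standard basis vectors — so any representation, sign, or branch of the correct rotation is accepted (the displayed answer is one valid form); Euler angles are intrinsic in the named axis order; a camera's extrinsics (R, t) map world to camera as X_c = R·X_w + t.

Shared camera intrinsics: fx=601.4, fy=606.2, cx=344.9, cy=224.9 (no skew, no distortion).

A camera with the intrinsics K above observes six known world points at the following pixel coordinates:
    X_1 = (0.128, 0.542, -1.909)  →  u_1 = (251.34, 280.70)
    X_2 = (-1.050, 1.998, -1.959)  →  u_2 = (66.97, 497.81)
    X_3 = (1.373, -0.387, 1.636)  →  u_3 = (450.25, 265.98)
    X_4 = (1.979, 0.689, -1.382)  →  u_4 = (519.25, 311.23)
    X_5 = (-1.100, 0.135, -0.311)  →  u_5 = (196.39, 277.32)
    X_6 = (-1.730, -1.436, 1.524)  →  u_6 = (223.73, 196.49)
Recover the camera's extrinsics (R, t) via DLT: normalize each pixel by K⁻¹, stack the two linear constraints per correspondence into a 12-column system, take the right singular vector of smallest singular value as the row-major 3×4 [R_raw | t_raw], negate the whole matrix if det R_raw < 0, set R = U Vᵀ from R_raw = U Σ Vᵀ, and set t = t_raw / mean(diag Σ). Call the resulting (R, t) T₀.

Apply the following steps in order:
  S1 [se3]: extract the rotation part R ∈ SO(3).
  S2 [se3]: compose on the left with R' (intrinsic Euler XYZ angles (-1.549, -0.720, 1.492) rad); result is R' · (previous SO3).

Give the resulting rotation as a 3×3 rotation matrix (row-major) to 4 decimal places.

source (pnp_recover): camera pose = R=[0.9770 -0.0251 0.2118; -0.0400 0.9538 0.2978; -0.2095 -0.2995 0.9308], t=(-0.3698, 0.4500, 6.2294)
after S1 (rot_of_se3): [0.9770 -0.0251 0.2118; -0.0400 0.9538 0.2978; -0.2095 -0.2995 0.9308]
after S2 (compose_so3): [0.2260 -0.5188 -0.8245; -0.0593 -0.8521 0.5200; -0.9723 -0.0686 -0.2233]

rotation (matrix) = ((0.2260, -0.5188, -0.8245), (-0.0593, -0.8521, 0.5200), (-0.9723, -0.0686, -0.2233))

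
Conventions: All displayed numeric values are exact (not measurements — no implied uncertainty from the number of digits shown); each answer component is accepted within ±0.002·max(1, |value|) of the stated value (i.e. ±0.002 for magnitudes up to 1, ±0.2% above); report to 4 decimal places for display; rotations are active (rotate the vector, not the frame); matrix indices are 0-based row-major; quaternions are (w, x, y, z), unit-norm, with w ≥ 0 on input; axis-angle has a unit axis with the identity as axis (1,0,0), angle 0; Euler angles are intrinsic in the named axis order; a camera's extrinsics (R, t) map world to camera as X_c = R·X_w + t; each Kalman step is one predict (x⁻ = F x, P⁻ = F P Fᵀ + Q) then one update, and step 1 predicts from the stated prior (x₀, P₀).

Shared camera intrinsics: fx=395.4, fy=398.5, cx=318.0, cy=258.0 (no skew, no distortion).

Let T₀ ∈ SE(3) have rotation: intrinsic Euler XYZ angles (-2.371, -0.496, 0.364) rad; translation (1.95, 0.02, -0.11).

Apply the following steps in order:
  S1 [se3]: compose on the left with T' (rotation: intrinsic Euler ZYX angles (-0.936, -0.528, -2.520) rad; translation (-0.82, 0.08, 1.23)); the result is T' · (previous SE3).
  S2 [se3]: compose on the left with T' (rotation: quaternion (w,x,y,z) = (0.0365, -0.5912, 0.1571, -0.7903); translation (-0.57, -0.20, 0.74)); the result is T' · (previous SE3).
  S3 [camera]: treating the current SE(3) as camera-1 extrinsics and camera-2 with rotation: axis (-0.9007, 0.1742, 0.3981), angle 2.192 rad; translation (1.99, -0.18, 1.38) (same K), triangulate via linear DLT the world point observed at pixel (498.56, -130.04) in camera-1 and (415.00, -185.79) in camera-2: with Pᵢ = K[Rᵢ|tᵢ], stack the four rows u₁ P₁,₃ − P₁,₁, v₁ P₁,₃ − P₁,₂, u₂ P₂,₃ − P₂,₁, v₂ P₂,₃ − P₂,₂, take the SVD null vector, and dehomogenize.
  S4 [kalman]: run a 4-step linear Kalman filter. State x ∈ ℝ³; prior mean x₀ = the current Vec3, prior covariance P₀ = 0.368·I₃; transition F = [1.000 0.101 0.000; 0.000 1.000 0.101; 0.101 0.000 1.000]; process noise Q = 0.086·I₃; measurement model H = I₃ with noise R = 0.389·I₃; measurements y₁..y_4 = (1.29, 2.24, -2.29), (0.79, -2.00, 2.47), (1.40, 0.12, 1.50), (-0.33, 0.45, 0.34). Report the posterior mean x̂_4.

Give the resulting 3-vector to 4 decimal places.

after S1 (compose_se3): R=[-0.0087 -0.1582 -0.9874; -0.6195 0.7760 -0.1189; 0.7850 0.6106 -0.1048], t=(0.0910, -1.2924, 2.2796)
after S2 (compose_se3): R=[0.8244 0.5254 0.2107; 0.4284 -0.8223 0.3745; 0.3700 -0.2185 -0.9030], t=(1.7244, 0.5354, 1.7744)
after S3 (triangulate): (-1.6498, 1.5637, -1.3008)
after S4 (kf_track): (0.4295, 0.3186, 0.5378)

result = (0.4295, 0.3186, 0.5378)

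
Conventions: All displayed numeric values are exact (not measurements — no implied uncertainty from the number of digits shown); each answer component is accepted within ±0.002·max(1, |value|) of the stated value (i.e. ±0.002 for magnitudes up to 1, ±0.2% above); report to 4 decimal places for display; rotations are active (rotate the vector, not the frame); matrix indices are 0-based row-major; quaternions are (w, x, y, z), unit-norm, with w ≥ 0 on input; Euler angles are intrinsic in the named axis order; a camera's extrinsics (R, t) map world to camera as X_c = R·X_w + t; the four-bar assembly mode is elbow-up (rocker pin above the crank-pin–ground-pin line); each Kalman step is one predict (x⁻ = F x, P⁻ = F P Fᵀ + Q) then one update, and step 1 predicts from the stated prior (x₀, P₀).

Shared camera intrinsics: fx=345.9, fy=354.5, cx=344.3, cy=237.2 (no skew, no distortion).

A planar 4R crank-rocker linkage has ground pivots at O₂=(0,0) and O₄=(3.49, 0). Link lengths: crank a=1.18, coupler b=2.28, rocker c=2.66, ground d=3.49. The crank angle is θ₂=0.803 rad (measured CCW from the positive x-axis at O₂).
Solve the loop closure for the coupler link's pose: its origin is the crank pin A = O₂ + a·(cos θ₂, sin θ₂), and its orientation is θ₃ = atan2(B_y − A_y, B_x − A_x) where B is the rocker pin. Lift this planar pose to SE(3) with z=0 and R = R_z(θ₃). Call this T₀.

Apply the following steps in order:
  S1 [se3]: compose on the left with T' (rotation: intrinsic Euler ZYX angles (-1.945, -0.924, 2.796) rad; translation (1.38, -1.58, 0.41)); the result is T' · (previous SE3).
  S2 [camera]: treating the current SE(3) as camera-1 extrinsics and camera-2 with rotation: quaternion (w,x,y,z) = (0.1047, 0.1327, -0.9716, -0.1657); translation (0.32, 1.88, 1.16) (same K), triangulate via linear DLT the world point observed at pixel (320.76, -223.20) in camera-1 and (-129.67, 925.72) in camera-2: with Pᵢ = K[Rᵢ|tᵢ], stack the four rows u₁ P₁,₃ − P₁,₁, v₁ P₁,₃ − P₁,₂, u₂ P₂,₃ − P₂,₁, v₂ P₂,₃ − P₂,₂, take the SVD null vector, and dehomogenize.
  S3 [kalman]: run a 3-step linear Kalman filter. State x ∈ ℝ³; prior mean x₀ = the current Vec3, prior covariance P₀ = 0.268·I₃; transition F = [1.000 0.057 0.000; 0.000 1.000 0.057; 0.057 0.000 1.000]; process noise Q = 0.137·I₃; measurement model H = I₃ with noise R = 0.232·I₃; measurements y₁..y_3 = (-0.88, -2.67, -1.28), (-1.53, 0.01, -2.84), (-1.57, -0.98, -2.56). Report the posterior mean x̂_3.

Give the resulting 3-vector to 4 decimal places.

source (fourbar_fk): coupler pose = R=[0.7134 -0.7007 0.0000; 0.7007 0.7134 0.0000; 0.0000 0.0000 1.0000], t=(0.8196, 0.8489, 0.0000)
after S1 (compose_se3): R=[-0.7016 -0.3999 -0.5898; 0.0171 0.8179 -0.5751; 0.7124 -0.4136 -0.5670], t=(0.5399, -1.5341, 1.2373)
after S2 (triangulate): (1.0456, -1.0056, 0.5915)
after S3 (kf_track): (-1.3353, -1.0372, -2.2520)

result = (-1.3353, -1.0372, -2.2520)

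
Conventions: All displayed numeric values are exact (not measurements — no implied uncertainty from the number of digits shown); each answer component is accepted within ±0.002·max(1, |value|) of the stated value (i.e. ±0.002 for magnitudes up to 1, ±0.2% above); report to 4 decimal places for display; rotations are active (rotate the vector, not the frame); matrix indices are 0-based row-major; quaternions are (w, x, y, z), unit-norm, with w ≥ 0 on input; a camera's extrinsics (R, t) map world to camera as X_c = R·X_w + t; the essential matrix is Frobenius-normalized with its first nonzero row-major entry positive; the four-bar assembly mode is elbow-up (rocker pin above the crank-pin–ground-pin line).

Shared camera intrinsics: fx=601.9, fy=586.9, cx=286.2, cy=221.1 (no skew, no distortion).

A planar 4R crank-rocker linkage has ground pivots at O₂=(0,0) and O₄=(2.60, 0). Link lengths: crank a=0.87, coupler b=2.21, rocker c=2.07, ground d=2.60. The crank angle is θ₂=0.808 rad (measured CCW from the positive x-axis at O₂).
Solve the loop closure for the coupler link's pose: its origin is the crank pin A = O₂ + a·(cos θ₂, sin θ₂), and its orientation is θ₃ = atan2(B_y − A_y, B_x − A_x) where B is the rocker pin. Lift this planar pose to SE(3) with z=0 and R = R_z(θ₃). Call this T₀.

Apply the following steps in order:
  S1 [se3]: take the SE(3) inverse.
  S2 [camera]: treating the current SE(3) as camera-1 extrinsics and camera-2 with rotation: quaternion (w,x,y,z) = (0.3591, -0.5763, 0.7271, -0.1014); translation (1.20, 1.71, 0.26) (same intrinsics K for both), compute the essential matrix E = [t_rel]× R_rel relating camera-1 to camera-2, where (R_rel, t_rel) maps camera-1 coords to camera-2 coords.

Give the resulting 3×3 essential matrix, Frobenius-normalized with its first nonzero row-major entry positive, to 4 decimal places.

source (fourbar_fk): coupler pose = R=[0.7668 -0.6419 0.0000; 0.6419 0.7668 0.0000; 0.0000 0.0000 1.0000], t=(0.6011, 0.6289, 0.0000)
after S1 (invert_se3): R=[0.7668 0.6419 0.0000; -0.6419 0.7668 0.0000; 0.0000 0.0000 1.0000], t=(-0.8646, -0.0964, 0.0000)
after S2 (essential): [0.4914 -0.0212 0.4058; -0.2895 -0.1342 -0.1227; -0.1894 -0.5848 0.3141]

matrix = [0.4914 -0.0212 0.4058; -0.2895 -0.1342 -0.1227; -0.1894 -0.5848 0.3141]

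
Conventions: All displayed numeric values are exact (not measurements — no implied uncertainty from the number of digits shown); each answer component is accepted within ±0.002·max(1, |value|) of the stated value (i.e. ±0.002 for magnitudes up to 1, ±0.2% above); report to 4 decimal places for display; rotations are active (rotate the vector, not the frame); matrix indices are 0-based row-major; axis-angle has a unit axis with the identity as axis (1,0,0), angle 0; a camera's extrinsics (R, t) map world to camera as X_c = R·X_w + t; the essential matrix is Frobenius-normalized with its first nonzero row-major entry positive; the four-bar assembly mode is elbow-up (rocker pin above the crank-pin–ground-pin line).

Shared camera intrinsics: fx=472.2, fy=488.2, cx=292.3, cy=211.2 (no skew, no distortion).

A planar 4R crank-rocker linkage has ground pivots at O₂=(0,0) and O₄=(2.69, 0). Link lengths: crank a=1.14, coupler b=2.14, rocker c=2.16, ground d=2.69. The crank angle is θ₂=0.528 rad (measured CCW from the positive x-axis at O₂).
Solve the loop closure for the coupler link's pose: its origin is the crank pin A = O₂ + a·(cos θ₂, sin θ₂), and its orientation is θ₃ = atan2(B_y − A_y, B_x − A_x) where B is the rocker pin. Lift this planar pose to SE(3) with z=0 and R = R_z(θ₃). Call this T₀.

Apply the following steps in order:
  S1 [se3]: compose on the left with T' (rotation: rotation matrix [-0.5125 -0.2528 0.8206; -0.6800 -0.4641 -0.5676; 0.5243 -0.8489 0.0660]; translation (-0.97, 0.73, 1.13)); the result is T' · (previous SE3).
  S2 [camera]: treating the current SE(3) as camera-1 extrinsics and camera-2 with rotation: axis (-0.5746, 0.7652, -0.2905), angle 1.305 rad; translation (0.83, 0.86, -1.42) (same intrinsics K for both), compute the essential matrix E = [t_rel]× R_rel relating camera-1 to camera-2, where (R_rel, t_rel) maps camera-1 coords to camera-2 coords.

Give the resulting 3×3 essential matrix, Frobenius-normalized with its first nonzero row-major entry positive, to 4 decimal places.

source (fourbar_fk): coupler pose = R=[0.6791 -0.7341 0.0000; 0.7341 0.6791 0.0000; 0.0000 0.0000 1.0000], t=(0.9848, 0.5743, 0.0000)
after S1 (compose_se3): R=[-0.5336 0.2046 0.8206; -0.8025 0.1840 -0.5676; -0.2671 -0.9614 0.0660], t=(-1.6199, -0.2062, 1.1588)
after S2 (essential): [0.5135 0.2302 0.3263; -0.2681 0.2548 -0.2308; -0.0206 0.6112 -0.1130]

matrix = [0.5135 0.2302 0.3263; -0.2681 0.2548 -0.2308; -0.0206 0.6112 -0.1130]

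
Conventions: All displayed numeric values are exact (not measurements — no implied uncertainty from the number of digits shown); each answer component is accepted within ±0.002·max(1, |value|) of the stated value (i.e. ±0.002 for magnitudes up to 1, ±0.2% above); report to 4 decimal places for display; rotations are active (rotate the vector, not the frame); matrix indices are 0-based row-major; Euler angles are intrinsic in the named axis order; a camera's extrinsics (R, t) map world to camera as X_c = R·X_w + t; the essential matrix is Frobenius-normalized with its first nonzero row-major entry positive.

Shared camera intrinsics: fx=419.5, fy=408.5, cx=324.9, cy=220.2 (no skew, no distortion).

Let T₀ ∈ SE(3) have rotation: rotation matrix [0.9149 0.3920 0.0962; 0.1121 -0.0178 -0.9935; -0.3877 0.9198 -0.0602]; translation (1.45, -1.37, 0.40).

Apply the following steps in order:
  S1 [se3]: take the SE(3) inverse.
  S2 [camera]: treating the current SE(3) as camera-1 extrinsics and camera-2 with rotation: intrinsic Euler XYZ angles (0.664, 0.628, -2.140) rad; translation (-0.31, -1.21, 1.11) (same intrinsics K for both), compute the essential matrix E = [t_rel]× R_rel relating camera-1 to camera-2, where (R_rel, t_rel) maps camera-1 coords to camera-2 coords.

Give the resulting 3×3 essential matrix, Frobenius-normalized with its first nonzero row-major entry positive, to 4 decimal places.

after S1 (invert_se3): R=[0.9149 0.1121 -0.3877; 0.3920 -0.0178 0.9198; 0.0962 -0.9935 -0.0602], t=(-1.0180, -0.9607, -1.4766)
after S2 (essential): [0.5189 0.0650 -0.3477; -0.4008 0.2992 -0.0811; -0.0747 0.4340 -0.3937]

matrix = [0.5189 0.0650 -0.3477; -0.4008 0.2992 -0.0811; -0.0747 0.4340 -0.3937]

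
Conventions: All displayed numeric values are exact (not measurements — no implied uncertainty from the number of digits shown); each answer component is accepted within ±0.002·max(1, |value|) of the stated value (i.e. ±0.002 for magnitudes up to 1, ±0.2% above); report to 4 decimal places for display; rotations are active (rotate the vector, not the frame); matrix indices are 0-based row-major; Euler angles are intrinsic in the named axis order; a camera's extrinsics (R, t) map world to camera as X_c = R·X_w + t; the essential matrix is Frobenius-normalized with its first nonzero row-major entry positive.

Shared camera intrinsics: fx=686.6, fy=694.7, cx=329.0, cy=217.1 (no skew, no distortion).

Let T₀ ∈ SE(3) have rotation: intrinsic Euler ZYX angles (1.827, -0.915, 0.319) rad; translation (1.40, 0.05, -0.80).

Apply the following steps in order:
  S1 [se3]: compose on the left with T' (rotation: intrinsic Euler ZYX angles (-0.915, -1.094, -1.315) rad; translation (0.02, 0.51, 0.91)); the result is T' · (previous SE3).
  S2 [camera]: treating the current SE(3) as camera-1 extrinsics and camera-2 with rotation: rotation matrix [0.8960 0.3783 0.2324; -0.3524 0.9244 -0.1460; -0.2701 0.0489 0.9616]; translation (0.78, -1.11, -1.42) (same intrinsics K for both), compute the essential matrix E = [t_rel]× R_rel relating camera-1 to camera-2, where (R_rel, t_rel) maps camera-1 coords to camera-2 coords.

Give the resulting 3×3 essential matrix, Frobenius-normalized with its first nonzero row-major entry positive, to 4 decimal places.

after S1 (compose_se3): R=[0.8833 -0.4676 0.0329; 0.3541 0.7116 0.6068; -0.3072 -0.5243 0.7942], t=(-0.0557, -0.6401, 2.0388)
after S2 (essential): [0.4450 -0.2754 0.2647; 0.2737 0.6326 0.1550; 0.3136 -0.1546 0.1862]

matrix = [0.4450 -0.2754 0.2647; 0.2737 0.6326 0.1550; 0.3136 -0.1546 0.1862]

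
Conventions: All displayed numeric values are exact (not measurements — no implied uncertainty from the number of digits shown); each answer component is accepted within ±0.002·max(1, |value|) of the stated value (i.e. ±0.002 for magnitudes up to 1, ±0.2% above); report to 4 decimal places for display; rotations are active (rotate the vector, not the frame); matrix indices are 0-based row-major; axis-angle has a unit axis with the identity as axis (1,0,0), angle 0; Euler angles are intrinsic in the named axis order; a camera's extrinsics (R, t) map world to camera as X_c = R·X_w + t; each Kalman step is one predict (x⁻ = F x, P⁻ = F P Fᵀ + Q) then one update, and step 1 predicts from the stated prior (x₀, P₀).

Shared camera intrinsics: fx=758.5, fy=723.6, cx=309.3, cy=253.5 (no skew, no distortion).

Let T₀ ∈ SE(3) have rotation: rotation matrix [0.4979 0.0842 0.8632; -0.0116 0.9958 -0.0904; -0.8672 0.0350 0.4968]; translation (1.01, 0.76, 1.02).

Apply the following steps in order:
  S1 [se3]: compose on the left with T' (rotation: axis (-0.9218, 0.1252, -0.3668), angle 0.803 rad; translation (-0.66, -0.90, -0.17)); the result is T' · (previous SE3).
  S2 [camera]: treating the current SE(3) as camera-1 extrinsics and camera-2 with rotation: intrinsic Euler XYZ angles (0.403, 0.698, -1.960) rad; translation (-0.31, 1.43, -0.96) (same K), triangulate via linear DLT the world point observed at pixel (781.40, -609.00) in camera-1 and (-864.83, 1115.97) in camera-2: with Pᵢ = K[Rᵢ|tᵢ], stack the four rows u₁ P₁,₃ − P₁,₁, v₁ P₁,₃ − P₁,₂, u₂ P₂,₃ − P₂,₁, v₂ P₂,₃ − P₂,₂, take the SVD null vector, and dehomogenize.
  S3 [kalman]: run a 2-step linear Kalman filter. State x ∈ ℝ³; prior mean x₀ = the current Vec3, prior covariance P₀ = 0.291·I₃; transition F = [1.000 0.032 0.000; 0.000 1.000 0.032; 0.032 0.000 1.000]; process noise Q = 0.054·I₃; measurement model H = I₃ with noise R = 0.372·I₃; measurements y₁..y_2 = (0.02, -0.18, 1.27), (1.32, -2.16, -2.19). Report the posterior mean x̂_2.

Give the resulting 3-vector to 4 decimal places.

after S1 (compose_se3): R=[0.3047 0.3148 0.8989; -0.7200 0.6940 0.0010; -0.6235 -0.6475 0.4381], t=(0.6746, -0.0085, 0.0790)
after S2 (triangulate): (0.4297, -1.9397, 0.7492)
after S3 (kf_track): (0.5837, -1.4929, -0.2146)

result = (0.5837, -1.4929, -0.2146)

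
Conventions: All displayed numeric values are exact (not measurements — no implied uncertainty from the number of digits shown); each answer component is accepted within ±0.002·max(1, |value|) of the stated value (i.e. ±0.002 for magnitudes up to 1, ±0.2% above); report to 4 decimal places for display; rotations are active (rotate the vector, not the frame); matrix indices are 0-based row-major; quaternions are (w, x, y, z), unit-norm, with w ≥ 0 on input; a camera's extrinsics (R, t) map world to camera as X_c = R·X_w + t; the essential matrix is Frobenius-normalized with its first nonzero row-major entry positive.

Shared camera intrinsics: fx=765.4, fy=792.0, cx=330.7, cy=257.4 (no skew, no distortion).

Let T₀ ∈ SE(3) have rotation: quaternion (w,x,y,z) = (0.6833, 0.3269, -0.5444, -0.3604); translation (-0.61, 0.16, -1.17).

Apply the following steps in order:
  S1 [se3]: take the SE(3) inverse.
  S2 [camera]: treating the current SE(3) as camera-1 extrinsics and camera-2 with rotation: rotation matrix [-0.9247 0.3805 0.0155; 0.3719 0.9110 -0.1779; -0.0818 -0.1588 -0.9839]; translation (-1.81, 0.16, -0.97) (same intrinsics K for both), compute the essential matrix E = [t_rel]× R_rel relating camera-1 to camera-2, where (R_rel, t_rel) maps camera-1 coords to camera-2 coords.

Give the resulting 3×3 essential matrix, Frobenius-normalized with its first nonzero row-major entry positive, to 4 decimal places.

matrix = [0.0327 -0.1932 0.0355; -0.3085 -0.6144 0.0340; 0.6217 -0.2727 0.1604]

after S1 (invert_se3): R=[0.1475 -0.8484 0.5083; 0.1366 0.5265 0.8391; -0.9796 -0.0543 0.1935], t=(0.8205, 0.9809, -0.3624)
after S2 (essential): [0.0327 -0.1932 0.0355; -0.3085 -0.6144 0.0340; 0.6217 -0.2727 0.1604]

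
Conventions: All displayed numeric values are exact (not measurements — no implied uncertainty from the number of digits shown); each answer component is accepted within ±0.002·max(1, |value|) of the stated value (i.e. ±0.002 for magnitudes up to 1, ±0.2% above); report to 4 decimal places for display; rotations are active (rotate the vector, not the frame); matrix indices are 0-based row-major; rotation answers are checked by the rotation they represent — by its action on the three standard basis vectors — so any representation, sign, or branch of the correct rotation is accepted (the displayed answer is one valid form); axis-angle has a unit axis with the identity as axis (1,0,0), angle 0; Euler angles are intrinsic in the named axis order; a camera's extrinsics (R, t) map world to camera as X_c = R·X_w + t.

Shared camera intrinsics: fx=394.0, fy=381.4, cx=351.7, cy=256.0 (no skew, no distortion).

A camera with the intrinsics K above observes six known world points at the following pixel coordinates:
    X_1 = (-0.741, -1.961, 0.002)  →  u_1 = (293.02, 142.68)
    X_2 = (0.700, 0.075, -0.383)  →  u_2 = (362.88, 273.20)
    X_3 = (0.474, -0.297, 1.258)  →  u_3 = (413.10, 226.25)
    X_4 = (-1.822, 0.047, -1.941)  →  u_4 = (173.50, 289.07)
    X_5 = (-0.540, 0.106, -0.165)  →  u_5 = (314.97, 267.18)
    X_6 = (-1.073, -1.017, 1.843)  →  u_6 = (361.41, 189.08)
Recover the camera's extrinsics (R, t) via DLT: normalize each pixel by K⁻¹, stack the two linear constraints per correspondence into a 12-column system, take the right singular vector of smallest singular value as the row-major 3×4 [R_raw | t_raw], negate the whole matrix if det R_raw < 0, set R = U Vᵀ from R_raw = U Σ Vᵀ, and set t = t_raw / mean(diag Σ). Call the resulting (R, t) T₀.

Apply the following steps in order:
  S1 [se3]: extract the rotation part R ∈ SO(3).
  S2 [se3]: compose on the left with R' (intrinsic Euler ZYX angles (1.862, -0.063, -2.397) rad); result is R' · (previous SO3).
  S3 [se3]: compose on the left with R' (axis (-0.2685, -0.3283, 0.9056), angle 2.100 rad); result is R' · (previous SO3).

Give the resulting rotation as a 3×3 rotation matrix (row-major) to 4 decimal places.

source (pnp_recover): camera pose = R=[0.7274 0.1460 0.6705; 0.0267 0.9703 -0.2403; -0.6857 0.1926 0.7019], t=(-0.1100, 0.0600, 6.1391)
after S1 (rot_of_se3): [0.7274 0.1460 0.6705; 0.0267 0.9703 -0.2403; -0.6857 0.1926 0.7019]
after S2 (compose_so3): [0.2643 0.5022 -0.8234; 0.8051 0.3552 0.4750; 0.5310 -0.7885 -0.3104]
after S3 (compose_so3): [-0.9721 0.0824 0.2196; -0.1487 0.5075 -0.8487; -0.1813 -0.8577 -0.4811]

rotation (matrix) = ((-0.9721, 0.0824, 0.2196), (-0.1487, 0.5075, -0.8487), (-0.1813, -0.8577, -0.4811))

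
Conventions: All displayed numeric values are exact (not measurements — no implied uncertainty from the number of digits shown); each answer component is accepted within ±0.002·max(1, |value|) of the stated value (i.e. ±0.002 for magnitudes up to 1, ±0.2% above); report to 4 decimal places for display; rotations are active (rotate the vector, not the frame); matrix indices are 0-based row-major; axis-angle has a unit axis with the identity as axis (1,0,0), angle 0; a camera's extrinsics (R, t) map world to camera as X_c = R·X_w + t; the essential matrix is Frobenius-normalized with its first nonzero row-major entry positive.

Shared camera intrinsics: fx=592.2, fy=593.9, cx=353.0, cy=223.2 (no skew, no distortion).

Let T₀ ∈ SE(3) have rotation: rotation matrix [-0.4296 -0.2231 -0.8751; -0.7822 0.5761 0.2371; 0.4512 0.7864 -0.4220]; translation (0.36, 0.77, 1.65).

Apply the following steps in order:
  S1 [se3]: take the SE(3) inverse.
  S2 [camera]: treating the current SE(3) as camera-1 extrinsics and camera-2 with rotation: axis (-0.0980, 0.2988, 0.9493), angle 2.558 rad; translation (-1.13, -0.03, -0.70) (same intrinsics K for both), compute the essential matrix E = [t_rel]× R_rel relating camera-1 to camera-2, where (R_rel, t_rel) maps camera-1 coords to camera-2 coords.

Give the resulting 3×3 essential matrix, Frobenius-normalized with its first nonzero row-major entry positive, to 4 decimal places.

matrix = [0.1421 -0.1962 -0.2479; -0.3248 -0.5633 -0.2055; 0.5084 -0.0533 -0.3919]

after S1 (invert_se3): R=[-0.4296 -0.7822 0.4512; -0.2231 0.5761 0.7863; -0.8750 0.2371 -0.4220], t=(0.0125, -1.6608, 0.8287)
after S2 (essential): [0.1421 -0.1962 -0.2479; -0.3248 -0.5633 -0.2055; 0.5084 -0.0533 -0.3919]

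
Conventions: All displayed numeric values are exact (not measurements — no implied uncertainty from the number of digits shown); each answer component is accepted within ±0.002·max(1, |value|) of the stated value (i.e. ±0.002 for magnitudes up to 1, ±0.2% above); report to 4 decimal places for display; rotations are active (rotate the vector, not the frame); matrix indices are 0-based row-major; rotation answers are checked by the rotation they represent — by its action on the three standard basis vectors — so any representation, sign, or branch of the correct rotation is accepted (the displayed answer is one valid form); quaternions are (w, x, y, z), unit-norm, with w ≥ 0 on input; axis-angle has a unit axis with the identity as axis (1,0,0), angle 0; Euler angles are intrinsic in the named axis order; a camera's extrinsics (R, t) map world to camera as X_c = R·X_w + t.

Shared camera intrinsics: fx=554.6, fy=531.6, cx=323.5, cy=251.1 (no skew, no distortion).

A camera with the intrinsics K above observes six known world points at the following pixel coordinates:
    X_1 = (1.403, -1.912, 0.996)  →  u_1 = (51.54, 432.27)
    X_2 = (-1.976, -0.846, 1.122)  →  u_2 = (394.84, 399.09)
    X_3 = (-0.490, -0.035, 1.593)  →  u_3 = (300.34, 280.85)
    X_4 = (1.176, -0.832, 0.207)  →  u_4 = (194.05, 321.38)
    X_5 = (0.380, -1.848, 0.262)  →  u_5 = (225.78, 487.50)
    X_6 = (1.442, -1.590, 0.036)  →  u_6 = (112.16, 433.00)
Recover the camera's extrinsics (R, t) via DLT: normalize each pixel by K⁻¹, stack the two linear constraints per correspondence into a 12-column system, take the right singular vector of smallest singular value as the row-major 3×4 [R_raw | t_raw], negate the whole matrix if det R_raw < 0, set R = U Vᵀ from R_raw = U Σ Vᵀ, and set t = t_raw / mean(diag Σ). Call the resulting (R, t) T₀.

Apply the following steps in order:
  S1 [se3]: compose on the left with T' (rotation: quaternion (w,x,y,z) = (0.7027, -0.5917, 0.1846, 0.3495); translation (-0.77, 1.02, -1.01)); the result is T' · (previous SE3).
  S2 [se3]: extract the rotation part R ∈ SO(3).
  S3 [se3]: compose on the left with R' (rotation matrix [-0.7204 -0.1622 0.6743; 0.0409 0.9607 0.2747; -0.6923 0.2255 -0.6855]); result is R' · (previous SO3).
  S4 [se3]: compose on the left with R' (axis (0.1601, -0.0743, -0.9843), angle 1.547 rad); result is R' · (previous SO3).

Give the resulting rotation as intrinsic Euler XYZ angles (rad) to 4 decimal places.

rotation (euler_xyz) = (1.3765, 0.8053, -2.2148)

source (pnp_recover): camera pose = R=[-0.6944 0.3641 -0.6207; -0.4098 -0.9091 -0.0749; -0.5915 0.2023 0.7805], t=(0.4200, 0.2101, 4.2503)
after S1 (compose_se3): R=[-0.0955 0.8642 -0.4939; -0.7803 0.2431 0.5762; 0.6181 0.4404 0.6512], t=(-1.2854, 5.2285, -0.4553)
after S2 (rot_of_se3): [-0.0955 0.8642 -0.4939; -0.7803 0.2431 0.5762; 0.6181 0.4404 0.6512]
after S3 (compose_so3): [0.6121 -0.3651 0.7015; -0.5837 0.3899 0.7122; -0.5335 -0.8454 0.0255]
after S4 (compose_so3): [-0.4160 0.5541 0.7210; -0.5792 0.4498 -0.6799; -0.7011 -0.7004 0.1338]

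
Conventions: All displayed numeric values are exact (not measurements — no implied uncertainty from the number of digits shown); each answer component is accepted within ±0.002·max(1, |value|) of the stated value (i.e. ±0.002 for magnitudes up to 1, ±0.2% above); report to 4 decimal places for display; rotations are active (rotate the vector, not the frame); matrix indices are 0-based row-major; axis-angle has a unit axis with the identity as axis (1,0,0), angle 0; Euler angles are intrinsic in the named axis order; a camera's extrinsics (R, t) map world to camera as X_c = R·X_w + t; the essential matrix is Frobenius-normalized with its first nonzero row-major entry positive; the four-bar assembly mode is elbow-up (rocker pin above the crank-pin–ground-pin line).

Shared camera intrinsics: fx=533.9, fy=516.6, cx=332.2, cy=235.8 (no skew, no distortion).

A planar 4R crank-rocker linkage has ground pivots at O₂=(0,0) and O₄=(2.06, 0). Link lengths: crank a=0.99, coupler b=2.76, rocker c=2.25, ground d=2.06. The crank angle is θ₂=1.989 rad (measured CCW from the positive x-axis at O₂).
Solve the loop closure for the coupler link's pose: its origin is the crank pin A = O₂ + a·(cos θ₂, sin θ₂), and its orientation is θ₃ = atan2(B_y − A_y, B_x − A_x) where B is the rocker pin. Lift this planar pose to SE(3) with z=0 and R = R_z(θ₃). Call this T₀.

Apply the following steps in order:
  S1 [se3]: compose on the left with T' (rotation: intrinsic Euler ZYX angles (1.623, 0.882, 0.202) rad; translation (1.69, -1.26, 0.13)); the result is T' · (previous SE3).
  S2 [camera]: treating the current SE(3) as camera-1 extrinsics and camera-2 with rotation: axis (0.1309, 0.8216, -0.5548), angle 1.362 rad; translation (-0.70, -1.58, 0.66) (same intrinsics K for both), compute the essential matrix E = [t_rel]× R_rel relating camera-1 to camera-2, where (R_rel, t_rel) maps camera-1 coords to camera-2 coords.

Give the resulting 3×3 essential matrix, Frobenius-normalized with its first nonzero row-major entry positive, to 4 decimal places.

matrix = [0.5530 0.0199 0.4376; -0.0338 0.0679 0.1165; 0.3858 -0.3540 -0.4570]

source (fourbar_fk): coupler pose = R=[0.8733 -0.4872 0.0000; 0.4872 0.8733 0.0000; 0.0000 0.0000 1.0000], t=(-0.4021, 0.9047, 0.0000)
after S1 (compose_se3): R=[-0.5096 -0.8453 0.1609; 0.6048 -0.2188 0.7658; -0.6121 0.4875 0.6227], t=(0.8109, -1.4215, 0.5558)
after S2 (essential): [0.5530 0.0199 0.4376; -0.0338 0.0679 0.1165; 0.3858 -0.3540 -0.4570]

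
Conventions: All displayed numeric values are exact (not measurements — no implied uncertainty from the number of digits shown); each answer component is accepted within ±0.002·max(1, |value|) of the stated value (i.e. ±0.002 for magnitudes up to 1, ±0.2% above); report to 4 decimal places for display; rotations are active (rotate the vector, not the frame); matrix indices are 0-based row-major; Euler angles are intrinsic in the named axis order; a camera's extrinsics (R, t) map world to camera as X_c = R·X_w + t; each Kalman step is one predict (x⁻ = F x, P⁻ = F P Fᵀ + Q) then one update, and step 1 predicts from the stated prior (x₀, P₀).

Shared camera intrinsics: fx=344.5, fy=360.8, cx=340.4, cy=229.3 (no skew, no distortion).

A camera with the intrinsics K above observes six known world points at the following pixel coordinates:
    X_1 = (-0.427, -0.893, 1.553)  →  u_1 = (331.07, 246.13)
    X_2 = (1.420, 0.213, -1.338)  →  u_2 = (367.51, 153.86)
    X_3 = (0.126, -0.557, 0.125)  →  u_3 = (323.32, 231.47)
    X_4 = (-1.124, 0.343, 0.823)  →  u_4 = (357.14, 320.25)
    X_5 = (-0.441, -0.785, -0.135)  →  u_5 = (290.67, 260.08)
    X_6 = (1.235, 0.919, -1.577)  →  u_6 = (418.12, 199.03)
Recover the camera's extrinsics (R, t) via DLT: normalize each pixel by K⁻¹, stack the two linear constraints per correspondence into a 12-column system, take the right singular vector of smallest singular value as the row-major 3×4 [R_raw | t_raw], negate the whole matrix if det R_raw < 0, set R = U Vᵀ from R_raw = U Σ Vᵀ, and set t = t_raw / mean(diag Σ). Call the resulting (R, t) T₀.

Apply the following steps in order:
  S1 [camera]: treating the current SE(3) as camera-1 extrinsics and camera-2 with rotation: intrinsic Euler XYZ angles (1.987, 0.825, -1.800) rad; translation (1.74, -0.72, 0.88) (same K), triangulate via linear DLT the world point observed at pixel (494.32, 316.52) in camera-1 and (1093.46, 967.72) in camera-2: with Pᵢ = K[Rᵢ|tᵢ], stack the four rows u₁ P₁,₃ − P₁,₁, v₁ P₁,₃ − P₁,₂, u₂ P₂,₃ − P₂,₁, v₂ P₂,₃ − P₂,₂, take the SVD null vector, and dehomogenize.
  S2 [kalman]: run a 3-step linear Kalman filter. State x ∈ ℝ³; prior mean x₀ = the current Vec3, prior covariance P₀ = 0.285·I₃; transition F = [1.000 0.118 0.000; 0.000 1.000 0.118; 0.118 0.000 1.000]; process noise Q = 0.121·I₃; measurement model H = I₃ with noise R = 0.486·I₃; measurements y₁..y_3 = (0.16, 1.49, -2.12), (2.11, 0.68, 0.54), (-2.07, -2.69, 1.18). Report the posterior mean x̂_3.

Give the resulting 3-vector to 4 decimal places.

source (pnp_recover): camera pose = R=[0.3758 0.8358 0.4003; -0.9028 0.4277 -0.0455; -0.2092 -0.3443 0.9153], t=(0.1000, 0.3901, 5.1419)
after S1 (triangulate): (0.6002, 1.9233, -1.4313)
after S2 (kf_track): (-0.0096, -0.4622, -0.0661)

result = (-0.0096, -0.4622, -0.0661)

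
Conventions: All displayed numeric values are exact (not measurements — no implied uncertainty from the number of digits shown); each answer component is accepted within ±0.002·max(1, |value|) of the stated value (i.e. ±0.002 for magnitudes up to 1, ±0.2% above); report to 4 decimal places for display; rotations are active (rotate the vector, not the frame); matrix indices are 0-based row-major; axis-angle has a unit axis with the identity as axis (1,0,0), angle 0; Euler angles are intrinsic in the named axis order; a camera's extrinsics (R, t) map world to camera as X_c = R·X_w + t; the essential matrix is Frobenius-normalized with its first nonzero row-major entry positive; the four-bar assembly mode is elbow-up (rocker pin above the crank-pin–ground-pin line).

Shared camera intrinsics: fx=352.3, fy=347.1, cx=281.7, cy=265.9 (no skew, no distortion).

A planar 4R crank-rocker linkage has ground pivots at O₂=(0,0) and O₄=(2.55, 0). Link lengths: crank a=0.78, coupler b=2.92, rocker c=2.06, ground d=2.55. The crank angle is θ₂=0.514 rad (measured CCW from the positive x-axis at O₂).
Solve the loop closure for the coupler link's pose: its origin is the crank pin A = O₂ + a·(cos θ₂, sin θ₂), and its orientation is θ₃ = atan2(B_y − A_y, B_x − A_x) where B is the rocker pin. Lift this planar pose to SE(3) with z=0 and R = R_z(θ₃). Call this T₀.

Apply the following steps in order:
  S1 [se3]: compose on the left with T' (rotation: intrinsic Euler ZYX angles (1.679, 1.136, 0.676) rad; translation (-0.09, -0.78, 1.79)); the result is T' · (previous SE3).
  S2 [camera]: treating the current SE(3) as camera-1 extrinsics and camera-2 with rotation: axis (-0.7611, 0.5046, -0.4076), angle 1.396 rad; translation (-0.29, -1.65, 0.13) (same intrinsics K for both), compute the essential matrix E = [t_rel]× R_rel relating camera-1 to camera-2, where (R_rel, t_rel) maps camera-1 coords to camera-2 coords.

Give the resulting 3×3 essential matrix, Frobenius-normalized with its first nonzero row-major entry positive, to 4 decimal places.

source (fourbar_fk): coupler pose = R=[0.8377 -0.5461 0.0000; 0.5461 0.8377 0.0000; 0.0000 0.0000 1.0000], t=(0.6792, 0.3835, 0.0000)
after S1 (compose_se3): R=[-0.4951 -0.6762 0.5456; 0.6129 0.1734 0.7709; -0.6159 0.7160 0.3286], t=(-0.4418, -0.3115, 1.2751)
after S2 (essential): [0.7049 -0.0250 -0.0315; 0.0272 -0.2614 0.0087; -0.0364 -0.6560 0.0266]

matrix = [0.7049 -0.0250 -0.0315; 0.0272 -0.2614 0.0087; -0.0364 -0.6560 0.0266]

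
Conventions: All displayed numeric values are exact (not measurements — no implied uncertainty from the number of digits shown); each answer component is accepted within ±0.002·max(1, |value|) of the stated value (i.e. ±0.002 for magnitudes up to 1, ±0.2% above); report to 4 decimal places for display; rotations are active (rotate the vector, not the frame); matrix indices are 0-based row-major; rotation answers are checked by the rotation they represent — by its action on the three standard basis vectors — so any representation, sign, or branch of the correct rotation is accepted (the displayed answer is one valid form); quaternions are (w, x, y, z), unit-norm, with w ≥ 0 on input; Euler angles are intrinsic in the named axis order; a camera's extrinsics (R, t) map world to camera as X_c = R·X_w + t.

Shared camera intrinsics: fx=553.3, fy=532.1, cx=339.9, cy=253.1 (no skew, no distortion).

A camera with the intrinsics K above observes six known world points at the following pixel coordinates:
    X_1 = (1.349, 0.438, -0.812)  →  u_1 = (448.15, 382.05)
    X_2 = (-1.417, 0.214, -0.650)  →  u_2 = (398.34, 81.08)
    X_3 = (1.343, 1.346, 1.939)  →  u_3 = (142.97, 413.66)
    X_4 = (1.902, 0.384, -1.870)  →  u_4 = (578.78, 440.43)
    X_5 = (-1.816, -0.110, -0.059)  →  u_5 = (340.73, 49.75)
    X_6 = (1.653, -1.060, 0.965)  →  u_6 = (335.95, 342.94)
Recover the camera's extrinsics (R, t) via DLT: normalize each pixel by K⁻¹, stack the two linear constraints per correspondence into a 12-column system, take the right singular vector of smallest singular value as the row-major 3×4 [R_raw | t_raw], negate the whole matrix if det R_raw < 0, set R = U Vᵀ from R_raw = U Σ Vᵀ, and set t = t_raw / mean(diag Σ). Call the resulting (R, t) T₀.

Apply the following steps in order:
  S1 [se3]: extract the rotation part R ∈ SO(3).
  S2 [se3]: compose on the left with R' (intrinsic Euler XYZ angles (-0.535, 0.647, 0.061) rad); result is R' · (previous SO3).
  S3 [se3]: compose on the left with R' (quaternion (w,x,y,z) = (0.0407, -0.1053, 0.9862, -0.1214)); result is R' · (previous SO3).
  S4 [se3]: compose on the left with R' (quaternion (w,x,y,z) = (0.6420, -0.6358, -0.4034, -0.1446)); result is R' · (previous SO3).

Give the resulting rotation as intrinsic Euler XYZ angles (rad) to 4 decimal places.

source (pnp_recover): camera pose = R=[0.1526 -0.3693 -0.9167; 0.9625 0.2661 0.0530; 0.2244 -0.8904 0.3961], t=(0.1900, -0.1600, 5.4099)
after S1 (rot_of_se3): [0.1526 -0.3693 -0.9167; 0.9625 0.2661 0.0530; 0.2244 -0.8904 0.3961]
after S2 (compose_so3): [0.2100 -0.8438 -0.4939; 0.8970 -0.0348 0.4407; -0.3891 -0.5355 0.7496]
after S3 (compose_so3): [-0.4232 0.7725 0.4734; 0.8948 0.2742 0.3524; 0.1424 0.5728 -0.8073]
after S4 (compose_so3): [0.3097 0.4890 0.8154; 0.1283 0.8283 -0.5455; -0.9421 0.2736 0.1938]

rotation (euler_xyz) = (1.2294, 0.9535, -1.0062)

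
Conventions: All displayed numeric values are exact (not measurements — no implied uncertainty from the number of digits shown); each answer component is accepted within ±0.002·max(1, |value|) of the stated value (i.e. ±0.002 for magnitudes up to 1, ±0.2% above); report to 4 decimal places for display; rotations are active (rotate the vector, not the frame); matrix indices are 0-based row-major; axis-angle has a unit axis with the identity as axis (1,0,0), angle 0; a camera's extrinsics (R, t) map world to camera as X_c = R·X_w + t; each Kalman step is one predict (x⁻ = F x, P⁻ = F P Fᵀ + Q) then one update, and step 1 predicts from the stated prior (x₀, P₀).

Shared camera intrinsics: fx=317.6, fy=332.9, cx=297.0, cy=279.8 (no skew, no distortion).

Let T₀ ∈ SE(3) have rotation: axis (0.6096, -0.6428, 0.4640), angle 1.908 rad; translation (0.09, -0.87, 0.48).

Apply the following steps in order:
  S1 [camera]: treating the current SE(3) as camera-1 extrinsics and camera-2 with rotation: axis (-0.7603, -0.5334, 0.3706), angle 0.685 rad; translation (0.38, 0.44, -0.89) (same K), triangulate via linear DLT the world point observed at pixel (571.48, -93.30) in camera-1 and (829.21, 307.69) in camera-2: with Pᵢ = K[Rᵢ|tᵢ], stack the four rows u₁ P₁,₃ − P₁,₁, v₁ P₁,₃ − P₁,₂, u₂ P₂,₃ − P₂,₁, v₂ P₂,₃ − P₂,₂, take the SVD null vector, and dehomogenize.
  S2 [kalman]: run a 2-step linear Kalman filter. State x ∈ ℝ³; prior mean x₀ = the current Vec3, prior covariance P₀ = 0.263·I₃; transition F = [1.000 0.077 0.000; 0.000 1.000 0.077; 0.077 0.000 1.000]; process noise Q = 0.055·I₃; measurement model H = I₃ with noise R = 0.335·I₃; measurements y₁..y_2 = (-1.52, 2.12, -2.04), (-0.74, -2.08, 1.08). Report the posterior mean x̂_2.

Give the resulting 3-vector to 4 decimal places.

result = (-0.2030, -0.7362, 0.0920)

after S1 (triangulate): (1.8548, -1.5848, 0.8734)
after S2 (kf_track): (-0.2030, -0.7362, 0.0920)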